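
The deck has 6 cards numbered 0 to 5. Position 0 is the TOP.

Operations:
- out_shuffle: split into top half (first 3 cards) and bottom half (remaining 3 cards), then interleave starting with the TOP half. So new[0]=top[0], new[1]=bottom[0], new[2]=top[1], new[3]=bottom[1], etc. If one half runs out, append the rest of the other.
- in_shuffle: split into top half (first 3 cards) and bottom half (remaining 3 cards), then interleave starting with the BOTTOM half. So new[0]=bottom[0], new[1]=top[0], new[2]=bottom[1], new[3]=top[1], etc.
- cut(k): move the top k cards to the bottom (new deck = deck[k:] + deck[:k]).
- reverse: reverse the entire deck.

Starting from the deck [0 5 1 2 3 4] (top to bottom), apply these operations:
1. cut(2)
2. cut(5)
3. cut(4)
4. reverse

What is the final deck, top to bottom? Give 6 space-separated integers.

Answer: 3 2 1 5 0 4

Derivation:
After op 1 (cut(2)): [1 2 3 4 0 5]
After op 2 (cut(5)): [5 1 2 3 4 0]
After op 3 (cut(4)): [4 0 5 1 2 3]
After op 4 (reverse): [3 2 1 5 0 4]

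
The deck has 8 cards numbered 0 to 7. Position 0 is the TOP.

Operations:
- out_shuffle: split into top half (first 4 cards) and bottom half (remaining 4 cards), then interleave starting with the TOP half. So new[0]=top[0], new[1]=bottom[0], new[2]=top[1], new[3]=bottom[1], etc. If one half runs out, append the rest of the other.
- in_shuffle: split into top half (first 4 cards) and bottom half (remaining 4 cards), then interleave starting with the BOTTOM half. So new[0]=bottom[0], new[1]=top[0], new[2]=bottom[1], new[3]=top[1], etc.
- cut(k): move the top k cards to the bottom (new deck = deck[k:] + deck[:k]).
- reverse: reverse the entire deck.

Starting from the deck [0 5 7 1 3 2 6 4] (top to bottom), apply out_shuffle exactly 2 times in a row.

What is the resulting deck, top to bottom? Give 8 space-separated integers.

After op 1 (out_shuffle): [0 3 5 2 7 6 1 4]
After op 2 (out_shuffle): [0 7 3 6 5 1 2 4]

Answer: 0 7 3 6 5 1 2 4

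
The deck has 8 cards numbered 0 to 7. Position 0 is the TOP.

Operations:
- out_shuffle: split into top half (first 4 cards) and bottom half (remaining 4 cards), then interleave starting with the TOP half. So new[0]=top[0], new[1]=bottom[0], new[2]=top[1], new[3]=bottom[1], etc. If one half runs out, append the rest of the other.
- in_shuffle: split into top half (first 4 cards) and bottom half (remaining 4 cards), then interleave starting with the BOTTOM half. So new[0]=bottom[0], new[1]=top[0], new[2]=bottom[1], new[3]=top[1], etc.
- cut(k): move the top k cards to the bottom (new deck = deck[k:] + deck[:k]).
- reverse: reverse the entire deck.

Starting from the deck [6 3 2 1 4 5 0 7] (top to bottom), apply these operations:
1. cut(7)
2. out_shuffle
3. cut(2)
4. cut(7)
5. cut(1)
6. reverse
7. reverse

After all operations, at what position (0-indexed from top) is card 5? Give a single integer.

After op 1 (cut(7)): [7 6 3 2 1 4 5 0]
After op 2 (out_shuffle): [7 1 6 4 3 5 2 0]
After op 3 (cut(2)): [6 4 3 5 2 0 7 1]
After op 4 (cut(7)): [1 6 4 3 5 2 0 7]
After op 5 (cut(1)): [6 4 3 5 2 0 7 1]
After op 6 (reverse): [1 7 0 2 5 3 4 6]
After op 7 (reverse): [6 4 3 5 2 0 7 1]
Card 5 is at position 3.

Answer: 3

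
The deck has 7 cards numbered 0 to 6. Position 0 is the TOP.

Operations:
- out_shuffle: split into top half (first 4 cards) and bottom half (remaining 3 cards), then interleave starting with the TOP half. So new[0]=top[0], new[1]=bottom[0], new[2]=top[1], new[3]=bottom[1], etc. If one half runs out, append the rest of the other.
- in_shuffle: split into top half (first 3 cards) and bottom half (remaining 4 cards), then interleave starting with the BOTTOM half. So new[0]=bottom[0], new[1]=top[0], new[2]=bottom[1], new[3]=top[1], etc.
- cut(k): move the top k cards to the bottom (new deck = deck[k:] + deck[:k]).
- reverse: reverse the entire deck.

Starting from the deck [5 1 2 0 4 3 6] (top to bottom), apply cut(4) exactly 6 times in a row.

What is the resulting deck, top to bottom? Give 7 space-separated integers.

Answer: 0 4 3 6 5 1 2

Derivation:
After op 1 (cut(4)): [4 3 6 5 1 2 0]
After op 2 (cut(4)): [1 2 0 4 3 6 5]
After op 3 (cut(4)): [3 6 5 1 2 0 4]
After op 4 (cut(4)): [2 0 4 3 6 5 1]
After op 5 (cut(4)): [6 5 1 2 0 4 3]
After op 6 (cut(4)): [0 4 3 6 5 1 2]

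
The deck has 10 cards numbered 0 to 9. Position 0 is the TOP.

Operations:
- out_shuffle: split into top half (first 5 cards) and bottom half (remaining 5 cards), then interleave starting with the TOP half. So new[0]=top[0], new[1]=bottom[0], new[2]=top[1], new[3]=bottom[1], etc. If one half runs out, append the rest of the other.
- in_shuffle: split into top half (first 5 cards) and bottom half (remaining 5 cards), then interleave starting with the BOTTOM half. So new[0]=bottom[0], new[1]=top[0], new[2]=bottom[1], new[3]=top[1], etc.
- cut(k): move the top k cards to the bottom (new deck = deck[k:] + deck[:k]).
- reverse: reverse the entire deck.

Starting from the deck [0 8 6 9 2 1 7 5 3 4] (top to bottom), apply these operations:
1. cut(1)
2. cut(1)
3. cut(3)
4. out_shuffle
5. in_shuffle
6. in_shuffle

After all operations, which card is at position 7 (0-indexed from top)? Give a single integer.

Answer: 0

Derivation:
After op 1 (cut(1)): [8 6 9 2 1 7 5 3 4 0]
After op 2 (cut(1)): [6 9 2 1 7 5 3 4 0 8]
After op 3 (cut(3)): [1 7 5 3 4 0 8 6 9 2]
After op 4 (out_shuffle): [1 0 7 8 5 6 3 9 4 2]
After op 5 (in_shuffle): [6 1 3 0 9 7 4 8 2 5]
After op 6 (in_shuffle): [7 6 4 1 8 3 2 0 5 9]
Position 7: card 0.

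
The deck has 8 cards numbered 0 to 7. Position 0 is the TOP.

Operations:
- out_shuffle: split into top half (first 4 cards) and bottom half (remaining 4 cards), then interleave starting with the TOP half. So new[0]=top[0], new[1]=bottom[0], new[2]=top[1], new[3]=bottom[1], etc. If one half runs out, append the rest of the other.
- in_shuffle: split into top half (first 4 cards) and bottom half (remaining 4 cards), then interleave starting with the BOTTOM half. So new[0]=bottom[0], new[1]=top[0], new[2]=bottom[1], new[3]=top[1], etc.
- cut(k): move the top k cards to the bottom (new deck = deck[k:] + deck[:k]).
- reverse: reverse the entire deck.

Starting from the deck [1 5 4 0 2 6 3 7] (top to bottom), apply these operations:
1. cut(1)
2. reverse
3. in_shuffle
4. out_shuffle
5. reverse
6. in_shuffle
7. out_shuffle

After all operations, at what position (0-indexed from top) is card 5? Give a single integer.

After op 1 (cut(1)): [5 4 0 2 6 3 7 1]
After op 2 (reverse): [1 7 3 6 2 0 4 5]
After op 3 (in_shuffle): [2 1 0 7 4 3 5 6]
After op 4 (out_shuffle): [2 4 1 3 0 5 7 6]
After op 5 (reverse): [6 7 5 0 3 1 4 2]
After op 6 (in_shuffle): [3 6 1 7 4 5 2 0]
After op 7 (out_shuffle): [3 4 6 5 1 2 7 0]
Card 5 is at position 3.

Answer: 3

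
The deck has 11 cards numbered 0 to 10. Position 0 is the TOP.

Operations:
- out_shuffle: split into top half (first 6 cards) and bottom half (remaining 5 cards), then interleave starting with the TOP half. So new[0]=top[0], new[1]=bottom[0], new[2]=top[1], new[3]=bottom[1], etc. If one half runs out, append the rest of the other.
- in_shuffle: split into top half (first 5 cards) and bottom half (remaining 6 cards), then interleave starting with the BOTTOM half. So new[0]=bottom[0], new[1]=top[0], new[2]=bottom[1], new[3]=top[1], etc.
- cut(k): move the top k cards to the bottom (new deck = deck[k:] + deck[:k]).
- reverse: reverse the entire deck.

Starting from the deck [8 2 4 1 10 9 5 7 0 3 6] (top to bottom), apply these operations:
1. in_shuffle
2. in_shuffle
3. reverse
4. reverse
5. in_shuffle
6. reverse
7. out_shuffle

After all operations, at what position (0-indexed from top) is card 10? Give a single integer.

Answer: 8

Derivation:
After op 1 (in_shuffle): [9 8 5 2 7 4 0 1 3 10 6]
After op 2 (in_shuffle): [4 9 0 8 1 5 3 2 10 7 6]
After op 3 (reverse): [6 7 10 2 3 5 1 8 0 9 4]
After op 4 (reverse): [4 9 0 8 1 5 3 2 10 7 6]
After op 5 (in_shuffle): [5 4 3 9 2 0 10 8 7 1 6]
After op 6 (reverse): [6 1 7 8 10 0 2 9 3 4 5]
After op 7 (out_shuffle): [6 2 1 9 7 3 8 4 10 5 0]
Card 10 is at position 8.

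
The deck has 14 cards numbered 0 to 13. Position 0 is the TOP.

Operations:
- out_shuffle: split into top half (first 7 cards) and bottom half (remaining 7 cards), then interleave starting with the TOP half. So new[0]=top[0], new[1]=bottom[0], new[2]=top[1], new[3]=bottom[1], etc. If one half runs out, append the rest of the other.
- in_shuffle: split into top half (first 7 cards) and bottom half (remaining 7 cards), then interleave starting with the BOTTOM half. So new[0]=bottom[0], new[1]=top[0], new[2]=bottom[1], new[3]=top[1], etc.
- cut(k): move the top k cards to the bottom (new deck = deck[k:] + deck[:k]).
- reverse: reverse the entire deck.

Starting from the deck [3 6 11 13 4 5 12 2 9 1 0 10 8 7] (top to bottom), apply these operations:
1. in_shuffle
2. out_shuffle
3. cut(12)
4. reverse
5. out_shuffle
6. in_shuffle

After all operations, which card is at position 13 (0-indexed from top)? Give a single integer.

After op 1 (in_shuffle): [2 3 9 6 1 11 0 13 10 4 8 5 7 12]
After op 2 (out_shuffle): [2 13 3 10 9 4 6 8 1 5 11 7 0 12]
After op 3 (cut(12)): [0 12 2 13 3 10 9 4 6 8 1 5 11 7]
After op 4 (reverse): [7 11 5 1 8 6 4 9 10 3 13 2 12 0]
After op 5 (out_shuffle): [7 9 11 10 5 3 1 13 8 2 6 12 4 0]
After op 6 (in_shuffle): [13 7 8 9 2 11 6 10 12 5 4 3 0 1]
Position 13: card 1.

Answer: 1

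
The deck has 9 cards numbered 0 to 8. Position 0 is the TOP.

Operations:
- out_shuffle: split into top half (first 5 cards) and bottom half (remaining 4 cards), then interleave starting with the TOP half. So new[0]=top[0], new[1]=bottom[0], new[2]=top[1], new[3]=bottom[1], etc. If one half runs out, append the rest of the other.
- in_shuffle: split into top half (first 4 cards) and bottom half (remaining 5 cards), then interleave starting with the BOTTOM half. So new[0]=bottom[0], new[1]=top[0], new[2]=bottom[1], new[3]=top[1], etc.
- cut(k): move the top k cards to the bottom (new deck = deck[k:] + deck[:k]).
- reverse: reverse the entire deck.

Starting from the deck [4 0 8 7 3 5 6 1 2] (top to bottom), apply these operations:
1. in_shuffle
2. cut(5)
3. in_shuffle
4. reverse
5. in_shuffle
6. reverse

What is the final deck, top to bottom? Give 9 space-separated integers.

Answer: 3 7 8 0 4 2 1 6 5

Derivation:
After op 1 (in_shuffle): [3 4 5 0 6 8 1 7 2]
After op 2 (cut(5)): [8 1 7 2 3 4 5 0 6]
After op 3 (in_shuffle): [3 8 4 1 5 7 0 2 6]
After op 4 (reverse): [6 2 0 7 5 1 4 8 3]
After op 5 (in_shuffle): [5 6 1 2 4 0 8 7 3]
After op 6 (reverse): [3 7 8 0 4 2 1 6 5]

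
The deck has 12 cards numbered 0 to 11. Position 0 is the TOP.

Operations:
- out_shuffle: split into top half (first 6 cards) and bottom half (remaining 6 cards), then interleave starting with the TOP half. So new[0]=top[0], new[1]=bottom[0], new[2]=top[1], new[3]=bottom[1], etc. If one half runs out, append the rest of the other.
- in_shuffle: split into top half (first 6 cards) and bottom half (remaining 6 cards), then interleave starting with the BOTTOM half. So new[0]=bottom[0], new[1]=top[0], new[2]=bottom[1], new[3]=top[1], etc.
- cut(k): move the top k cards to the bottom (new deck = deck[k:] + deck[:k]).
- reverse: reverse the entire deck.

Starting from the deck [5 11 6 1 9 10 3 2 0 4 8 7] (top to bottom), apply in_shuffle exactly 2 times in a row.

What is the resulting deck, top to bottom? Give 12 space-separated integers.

After op 1 (in_shuffle): [3 5 2 11 0 6 4 1 8 9 7 10]
After op 2 (in_shuffle): [4 3 1 5 8 2 9 11 7 0 10 6]

Answer: 4 3 1 5 8 2 9 11 7 0 10 6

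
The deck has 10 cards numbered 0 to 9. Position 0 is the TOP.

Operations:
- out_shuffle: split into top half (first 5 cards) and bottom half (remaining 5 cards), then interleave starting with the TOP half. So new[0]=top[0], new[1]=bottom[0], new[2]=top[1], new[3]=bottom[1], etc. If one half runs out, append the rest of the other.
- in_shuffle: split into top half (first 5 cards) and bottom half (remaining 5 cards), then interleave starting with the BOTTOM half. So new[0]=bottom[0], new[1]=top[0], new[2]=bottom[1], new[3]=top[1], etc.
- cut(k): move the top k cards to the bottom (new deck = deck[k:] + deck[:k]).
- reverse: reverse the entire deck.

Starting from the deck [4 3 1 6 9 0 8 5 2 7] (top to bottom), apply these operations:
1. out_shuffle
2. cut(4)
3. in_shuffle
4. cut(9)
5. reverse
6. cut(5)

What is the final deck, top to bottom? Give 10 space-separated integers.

Answer: 5 4 1 7 9 8 2 3 6 0

Derivation:
After op 1 (out_shuffle): [4 0 3 8 1 5 6 2 9 7]
After op 2 (cut(4)): [1 5 6 2 9 7 4 0 3 8]
After op 3 (in_shuffle): [7 1 4 5 0 6 3 2 8 9]
After op 4 (cut(9)): [9 7 1 4 5 0 6 3 2 8]
After op 5 (reverse): [8 2 3 6 0 5 4 1 7 9]
After op 6 (cut(5)): [5 4 1 7 9 8 2 3 6 0]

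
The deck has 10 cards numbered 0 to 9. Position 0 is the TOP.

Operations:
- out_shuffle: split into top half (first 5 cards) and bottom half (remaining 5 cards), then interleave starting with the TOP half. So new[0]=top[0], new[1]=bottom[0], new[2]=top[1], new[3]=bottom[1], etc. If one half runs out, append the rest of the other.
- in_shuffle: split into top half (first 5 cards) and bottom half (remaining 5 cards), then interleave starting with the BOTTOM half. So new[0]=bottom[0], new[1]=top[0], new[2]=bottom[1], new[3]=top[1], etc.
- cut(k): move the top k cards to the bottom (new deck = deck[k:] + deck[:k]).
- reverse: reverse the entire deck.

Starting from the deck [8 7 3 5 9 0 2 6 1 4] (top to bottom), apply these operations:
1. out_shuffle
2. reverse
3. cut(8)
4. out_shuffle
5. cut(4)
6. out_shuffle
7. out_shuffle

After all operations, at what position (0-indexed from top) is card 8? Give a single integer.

Answer: 5

Derivation:
After op 1 (out_shuffle): [8 0 7 2 3 6 5 1 9 4]
After op 2 (reverse): [4 9 1 5 6 3 2 7 0 8]
After op 3 (cut(8)): [0 8 4 9 1 5 6 3 2 7]
After op 4 (out_shuffle): [0 5 8 6 4 3 9 2 1 7]
After op 5 (cut(4)): [4 3 9 2 1 7 0 5 8 6]
After op 6 (out_shuffle): [4 7 3 0 9 5 2 8 1 6]
After op 7 (out_shuffle): [4 5 7 2 3 8 0 1 9 6]
Card 8 is at position 5.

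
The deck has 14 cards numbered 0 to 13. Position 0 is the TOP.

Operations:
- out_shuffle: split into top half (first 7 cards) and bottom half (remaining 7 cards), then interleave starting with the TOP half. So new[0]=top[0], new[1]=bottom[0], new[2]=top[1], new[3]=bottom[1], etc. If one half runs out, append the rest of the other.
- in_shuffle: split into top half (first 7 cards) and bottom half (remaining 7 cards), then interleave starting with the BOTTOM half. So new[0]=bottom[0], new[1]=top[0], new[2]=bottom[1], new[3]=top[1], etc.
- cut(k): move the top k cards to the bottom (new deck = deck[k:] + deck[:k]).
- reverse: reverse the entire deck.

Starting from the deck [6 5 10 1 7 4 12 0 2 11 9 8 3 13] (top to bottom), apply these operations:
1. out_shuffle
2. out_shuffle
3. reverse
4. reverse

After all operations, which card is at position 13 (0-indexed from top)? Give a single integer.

After op 1 (out_shuffle): [6 0 5 2 10 11 1 9 7 8 4 3 12 13]
After op 2 (out_shuffle): [6 9 0 7 5 8 2 4 10 3 11 12 1 13]
After op 3 (reverse): [13 1 12 11 3 10 4 2 8 5 7 0 9 6]
After op 4 (reverse): [6 9 0 7 5 8 2 4 10 3 11 12 1 13]
Position 13: card 13.

Answer: 13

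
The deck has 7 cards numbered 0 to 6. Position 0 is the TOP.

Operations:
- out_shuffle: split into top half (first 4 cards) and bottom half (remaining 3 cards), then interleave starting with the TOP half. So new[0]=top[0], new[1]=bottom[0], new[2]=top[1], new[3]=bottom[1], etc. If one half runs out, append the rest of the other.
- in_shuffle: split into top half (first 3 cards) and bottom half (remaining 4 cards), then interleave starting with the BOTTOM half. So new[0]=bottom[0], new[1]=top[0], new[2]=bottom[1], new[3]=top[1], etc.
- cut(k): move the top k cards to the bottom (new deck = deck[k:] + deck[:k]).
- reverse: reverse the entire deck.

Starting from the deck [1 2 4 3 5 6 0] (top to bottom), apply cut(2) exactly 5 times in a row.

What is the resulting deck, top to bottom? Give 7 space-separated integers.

Answer: 3 5 6 0 1 2 4

Derivation:
After op 1 (cut(2)): [4 3 5 6 0 1 2]
After op 2 (cut(2)): [5 6 0 1 2 4 3]
After op 3 (cut(2)): [0 1 2 4 3 5 6]
After op 4 (cut(2)): [2 4 3 5 6 0 1]
After op 5 (cut(2)): [3 5 6 0 1 2 4]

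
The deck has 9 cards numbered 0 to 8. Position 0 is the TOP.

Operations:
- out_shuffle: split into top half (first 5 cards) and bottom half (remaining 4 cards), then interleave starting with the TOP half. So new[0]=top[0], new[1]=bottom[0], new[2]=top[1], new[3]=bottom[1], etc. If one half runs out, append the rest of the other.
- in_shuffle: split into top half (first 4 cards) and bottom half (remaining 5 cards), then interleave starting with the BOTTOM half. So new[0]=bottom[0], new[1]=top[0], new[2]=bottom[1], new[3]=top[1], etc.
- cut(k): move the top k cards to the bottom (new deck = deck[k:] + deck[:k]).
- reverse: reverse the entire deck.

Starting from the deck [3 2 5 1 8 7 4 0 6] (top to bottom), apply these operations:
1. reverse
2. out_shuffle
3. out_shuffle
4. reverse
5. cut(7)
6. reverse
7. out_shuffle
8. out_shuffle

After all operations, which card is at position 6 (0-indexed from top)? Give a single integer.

After op 1 (reverse): [6 0 4 7 8 1 5 2 3]
After op 2 (out_shuffle): [6 1 0 5 4 2 7 3 8]
After op 3 (out_shuffle): [6 2 1 7 0 3 5 8 4]
After op 4 (reverse): [4 8 5 3 0 7 1 2 6]
After op 5 (cut(7)): [2 6 4 8 5 3 0 7 1]
After op 6 (reverse): [1 7 0 3 5 8 4 6 2]
After op 7 (out_shuffle): [1 8 7 4 0 6 3 2 5]
After op 8 (out_shuffle): [1 6 8 3 7 2 4 5 0]
Position 6: card 4.

Answer: 4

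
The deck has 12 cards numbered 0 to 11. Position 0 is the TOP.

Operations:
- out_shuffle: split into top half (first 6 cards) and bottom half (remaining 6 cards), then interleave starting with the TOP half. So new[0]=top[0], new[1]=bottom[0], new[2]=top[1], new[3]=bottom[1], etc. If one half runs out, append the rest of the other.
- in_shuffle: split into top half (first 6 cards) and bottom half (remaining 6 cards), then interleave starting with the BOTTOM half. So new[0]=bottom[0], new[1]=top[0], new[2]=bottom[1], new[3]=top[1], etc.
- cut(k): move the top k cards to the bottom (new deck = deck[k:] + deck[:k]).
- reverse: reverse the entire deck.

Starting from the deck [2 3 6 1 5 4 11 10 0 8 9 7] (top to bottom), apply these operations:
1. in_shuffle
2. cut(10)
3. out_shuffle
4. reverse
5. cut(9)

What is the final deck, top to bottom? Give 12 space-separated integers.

Answer: 4 0 7 5 3 9 10 1 2 8 11 6

Derivation:
After op 1 (in_shuffle): [11 2 10 3 0 6 8 1 9 5 7 4]
After op 2 (cut(10)): [7 4 11 2 10 3 0 6 8 1 9 5]
After op 3 (out_shuffle): [7 0 4 6 11 8 2 1 10 9 3 5]
After op 4 (reverse): [5 3 9 10 1 2 8 11 6 4 0 7]
After op 5 (cut(9)): [4 0 7 5 3 9 10 1 2 8 11 6]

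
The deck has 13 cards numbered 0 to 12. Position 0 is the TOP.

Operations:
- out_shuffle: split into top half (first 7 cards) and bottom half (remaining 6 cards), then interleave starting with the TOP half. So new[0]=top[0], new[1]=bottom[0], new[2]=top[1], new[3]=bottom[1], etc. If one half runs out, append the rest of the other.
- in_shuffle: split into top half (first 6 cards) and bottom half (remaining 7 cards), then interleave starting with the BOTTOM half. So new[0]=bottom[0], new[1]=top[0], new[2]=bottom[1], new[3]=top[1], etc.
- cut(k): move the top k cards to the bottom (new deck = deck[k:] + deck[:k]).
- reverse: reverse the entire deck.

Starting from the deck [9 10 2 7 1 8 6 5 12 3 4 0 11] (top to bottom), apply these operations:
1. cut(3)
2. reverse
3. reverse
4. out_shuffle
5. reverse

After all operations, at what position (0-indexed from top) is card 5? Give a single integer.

After op 1 (cut(3)): [7 1 8 6 5 12 3 4 0 11 9 10 2]
After op 2 (reverse): [2 10 9 11 0 4 3 12 5 6 8 1 7]
After op 3 (reverse): [7 1 8 6 5 12 3 4 0 11 9 10 2]
After op 4 (out_shuffle): [7 4 1 0 8 11 6 9 5 10 12 2 3]
After op 5 (reverse): [3 2 12 10 5 9 6 11 8 0 1 4 7]
Card 5 is at position 4.

Answer: 4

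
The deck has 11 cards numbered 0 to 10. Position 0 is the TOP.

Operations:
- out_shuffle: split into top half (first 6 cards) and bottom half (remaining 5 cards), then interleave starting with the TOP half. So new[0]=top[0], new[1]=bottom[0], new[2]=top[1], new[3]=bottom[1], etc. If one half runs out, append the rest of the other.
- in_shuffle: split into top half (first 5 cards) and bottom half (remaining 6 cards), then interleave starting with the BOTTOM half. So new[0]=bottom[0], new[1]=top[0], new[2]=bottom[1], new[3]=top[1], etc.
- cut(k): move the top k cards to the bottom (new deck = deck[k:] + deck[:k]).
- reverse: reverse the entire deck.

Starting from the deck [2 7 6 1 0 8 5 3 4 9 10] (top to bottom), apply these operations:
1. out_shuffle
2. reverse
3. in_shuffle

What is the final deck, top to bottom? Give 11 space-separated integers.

Answer: 4 8 6 10 3 0 7 9 5 1 2

Derivation:
After op 1 (out_shuffle): [2 5 7 3 6 4 1 9 0 10 8]
After op 2 (reverse): [8 10 0 9 1 4 6 3 7 5 2]
After op 3 (in_shuffle): [4 8 6 10 3 0 7 9 5 1 2]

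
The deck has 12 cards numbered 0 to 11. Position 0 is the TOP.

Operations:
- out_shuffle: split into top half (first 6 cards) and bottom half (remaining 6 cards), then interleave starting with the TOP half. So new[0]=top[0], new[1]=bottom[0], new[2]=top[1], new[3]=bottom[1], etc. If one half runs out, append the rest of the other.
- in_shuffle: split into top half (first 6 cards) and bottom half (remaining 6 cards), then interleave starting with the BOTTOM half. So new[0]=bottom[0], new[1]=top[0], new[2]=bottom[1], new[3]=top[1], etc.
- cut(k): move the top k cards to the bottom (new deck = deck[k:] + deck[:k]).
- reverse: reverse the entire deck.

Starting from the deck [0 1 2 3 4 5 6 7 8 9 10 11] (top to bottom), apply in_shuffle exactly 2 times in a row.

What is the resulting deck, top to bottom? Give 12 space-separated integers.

After op 1 (in_shuffle): [6 0 7 1 8 2 9 3 10 4 11 5]
After op 2 (in_shuffle): [9 6 3 0 10 7 4 1 11 8 5 2]

Answer: 9 6 3 0 10 7 4 1 11 8 5 2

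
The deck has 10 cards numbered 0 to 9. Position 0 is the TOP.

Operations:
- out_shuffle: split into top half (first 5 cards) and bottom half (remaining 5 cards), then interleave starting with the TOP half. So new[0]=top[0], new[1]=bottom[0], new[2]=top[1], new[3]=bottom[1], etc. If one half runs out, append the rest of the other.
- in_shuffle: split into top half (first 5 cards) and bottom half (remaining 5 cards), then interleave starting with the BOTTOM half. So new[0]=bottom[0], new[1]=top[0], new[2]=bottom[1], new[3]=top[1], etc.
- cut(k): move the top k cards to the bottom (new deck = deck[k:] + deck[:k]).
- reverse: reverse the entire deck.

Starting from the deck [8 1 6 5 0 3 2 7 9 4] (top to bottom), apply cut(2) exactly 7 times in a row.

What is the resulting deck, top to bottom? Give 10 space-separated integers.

Answer: 0 3 2 7 9 4 8 1 6 5

Derivation:
After op 1 (cut(2)): [6 5 0 3 2 7 9 4 8 1]
After op 2 (cut(2)): [0 3 2 7 9 4 8 1 6 5]
After op 3 (cut(2)): [2 7 9 4 8 1 6 5 0 3]
After op 4 (cut(2)): [9 4 8 1 6 5 0 3 2 7]
After op 5 (cut(2)): [8 1 6 5 0 3 2 7 9 4]
After op 6 (cut(2)): [6 5 0 3 2 7 9 4 8 1]
After op 7 (cut(2)): [0 3 2 7 9 4 8 1 6 5]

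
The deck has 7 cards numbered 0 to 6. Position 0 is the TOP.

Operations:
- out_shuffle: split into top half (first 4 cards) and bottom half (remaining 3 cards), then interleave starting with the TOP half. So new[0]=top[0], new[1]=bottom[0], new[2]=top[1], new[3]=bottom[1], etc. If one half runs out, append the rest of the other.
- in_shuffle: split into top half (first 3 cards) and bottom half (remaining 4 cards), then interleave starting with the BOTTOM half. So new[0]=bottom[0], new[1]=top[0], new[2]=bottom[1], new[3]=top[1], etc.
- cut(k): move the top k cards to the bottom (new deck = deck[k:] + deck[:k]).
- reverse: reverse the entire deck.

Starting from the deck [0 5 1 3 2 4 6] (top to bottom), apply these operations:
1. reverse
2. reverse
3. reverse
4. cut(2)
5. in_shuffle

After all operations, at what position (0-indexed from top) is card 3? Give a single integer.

Answer: 3

Derivation:
After op 1 (reverse): [6 4 2 3 1 5 0]
After op 2 (reverse): [0 5 1 3 2 4 6]
After op 3 (reverse): [6 4 2 3 1 5 0]
After op 4 (cut(2)): [2 3 1 5 0 6 4]
After op 5 (in_shuffle): [5 2 0 3 6 1 4]
Card 3 is at position 3.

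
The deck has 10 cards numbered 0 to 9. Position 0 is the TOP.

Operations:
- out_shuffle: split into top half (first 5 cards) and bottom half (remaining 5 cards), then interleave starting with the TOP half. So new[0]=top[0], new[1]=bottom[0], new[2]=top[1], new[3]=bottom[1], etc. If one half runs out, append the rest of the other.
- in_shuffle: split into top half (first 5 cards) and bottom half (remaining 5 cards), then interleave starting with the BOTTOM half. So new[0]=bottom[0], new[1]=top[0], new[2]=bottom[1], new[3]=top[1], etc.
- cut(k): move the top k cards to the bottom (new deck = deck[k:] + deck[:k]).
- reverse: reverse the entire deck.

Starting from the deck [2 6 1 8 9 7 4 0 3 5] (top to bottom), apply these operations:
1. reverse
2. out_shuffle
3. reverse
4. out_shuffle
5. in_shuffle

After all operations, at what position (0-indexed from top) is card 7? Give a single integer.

After op 1 (reverse): [5 3 0 4 7 9 8 1 6 2]
After op 2 (out_shuffle): [5 9 3 8 0 1 4 6 7 2]
After op 3 (reverse): [2 7 6 4 1 0 8 3 9 5]
After op 4 (out_shuffle): [2 0 7 8 6 3 4 9 1 5]
After op 5 (in_shuffle): [3 2 4 0 9 7 1 8 5 6]
Card 7 is at position 5.

Answer: 5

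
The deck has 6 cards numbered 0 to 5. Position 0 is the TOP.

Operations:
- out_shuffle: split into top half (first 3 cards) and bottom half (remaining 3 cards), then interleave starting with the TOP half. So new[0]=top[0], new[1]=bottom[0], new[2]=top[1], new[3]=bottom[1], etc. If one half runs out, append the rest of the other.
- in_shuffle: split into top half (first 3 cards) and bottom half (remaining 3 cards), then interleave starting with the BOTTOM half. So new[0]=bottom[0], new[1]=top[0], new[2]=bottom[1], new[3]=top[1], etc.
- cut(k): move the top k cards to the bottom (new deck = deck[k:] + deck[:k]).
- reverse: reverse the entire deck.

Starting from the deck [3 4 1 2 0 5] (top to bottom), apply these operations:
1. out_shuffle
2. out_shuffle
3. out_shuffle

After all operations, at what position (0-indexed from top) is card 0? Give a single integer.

Answer: 2

Derivation:
After op 1 (out_shuffle): [3 2 4 0 1 5]
After op 2 (out_shuffle): [3 0 2 1 4 5]
After op 3 (out_shuffle): [3 1 0 4 2 5]
Card 0 is at position 2.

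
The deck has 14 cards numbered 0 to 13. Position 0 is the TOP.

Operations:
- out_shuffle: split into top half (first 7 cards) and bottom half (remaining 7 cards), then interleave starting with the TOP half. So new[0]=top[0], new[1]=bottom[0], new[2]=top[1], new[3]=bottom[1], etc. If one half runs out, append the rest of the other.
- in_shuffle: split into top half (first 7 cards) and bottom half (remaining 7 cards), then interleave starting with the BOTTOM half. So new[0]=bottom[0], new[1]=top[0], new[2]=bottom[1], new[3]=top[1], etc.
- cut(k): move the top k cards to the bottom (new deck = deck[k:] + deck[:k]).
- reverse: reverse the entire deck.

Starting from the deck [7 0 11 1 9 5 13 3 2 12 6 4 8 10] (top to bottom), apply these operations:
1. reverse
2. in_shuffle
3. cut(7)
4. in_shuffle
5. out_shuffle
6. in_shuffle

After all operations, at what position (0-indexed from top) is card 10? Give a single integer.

Answer: 9

Derivation:
After op 1 (reverse): [10 8 4 6 12 2 3 13 5 9 1 11 0 7]
After op 2 (in_shuffle): [13 10 5 8 9 4 1 6 11 12 0 2 7 3]
After op 3 (cut(7)): [6 11 12 0 2 7 3 13 10 5 8 9 4 1]
After op 4 (in_shuffle): [13 6 10 11 5 12 8 0 9 2 4 7 1 3]
After op 5 (out_shuffle): [13 0 6 9 10 2 11 4 5 7 12 1 8 3]
After op 6 (in_shuffle): [4 13 5 0 7 6 12 9 1 10 8 2 3 11]
Card 10 is at position 9.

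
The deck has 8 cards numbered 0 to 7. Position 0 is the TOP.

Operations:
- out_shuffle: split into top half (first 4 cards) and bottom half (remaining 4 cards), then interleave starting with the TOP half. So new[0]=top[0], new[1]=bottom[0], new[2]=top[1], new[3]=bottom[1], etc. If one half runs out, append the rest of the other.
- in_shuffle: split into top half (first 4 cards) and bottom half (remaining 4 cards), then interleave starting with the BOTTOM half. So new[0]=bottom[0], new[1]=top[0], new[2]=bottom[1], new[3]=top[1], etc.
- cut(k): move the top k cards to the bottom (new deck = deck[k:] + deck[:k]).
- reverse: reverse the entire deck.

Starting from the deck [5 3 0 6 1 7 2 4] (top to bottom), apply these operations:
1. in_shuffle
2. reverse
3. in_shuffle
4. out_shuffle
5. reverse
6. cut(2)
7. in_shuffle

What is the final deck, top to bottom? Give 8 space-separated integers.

After op 1 (in_shuffle): [1 5 7 3 2 0 4 6]
After op 2 (reverse): [6 4 0 2 3 7 5 1]
After op 3 (in_shuffle): [3 6 7 4 5 0 1 2]
After op 4 (out_shuffle): [3 5 6 0 7 1 4 2]
After op 5 (reverse): [2 4 1 7 0 6 5 3]
After op 6 (cut(2)): [1 7 0 6 5 3 2 4]
After op 7 (in_shuffle): [5 1 3 7 2 0 4 6]

Answer: 5 1 3 7 2 0 4 6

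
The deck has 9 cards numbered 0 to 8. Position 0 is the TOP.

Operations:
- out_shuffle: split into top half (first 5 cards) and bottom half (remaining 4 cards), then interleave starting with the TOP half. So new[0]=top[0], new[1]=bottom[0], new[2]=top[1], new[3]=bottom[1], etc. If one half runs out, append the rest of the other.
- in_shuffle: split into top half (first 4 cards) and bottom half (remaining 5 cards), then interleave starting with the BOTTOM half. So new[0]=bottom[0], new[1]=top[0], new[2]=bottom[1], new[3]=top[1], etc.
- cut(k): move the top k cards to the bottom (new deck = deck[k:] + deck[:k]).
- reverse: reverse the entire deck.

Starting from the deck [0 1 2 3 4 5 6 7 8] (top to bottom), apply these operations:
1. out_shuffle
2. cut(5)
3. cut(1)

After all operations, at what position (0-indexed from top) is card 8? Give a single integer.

After op 1 (out_shuffle): [0 5 1 6 2 7 3 8 4]
After op 2 (cut(5)): [7 3 8 4 0 5 1 6 2]
After op 3 (cut(1)): [3 8 4 0 5 1 6 2 7]
Card 8 is at position 1.

Answer: 1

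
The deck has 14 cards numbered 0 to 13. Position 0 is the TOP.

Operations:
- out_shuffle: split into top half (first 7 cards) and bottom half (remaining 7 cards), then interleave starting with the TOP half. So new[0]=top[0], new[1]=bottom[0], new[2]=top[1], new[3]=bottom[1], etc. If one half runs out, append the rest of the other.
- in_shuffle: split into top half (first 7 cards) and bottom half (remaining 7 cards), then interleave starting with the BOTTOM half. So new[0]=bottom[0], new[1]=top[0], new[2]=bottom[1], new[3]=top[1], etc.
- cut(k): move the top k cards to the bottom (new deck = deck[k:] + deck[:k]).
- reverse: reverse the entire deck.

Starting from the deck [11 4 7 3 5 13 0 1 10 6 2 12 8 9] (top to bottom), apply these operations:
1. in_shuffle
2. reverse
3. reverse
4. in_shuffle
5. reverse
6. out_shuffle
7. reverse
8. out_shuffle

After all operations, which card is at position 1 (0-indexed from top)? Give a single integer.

After op 1 (in_shuffle): [1 11 10 4 6 7 2 3 12 5 8 13 9 0]
After op 2 (reverse): [0 9 13 8 5 12 3 2 7 6 4 10 11 1]
After op 3 (reverse): [1 11 10 4 6 7 2 3 12 5 8 13 9 0]
After op 4 (in_shuffle): [3 1 12 11 5 10 8 4 13 6 9 7 0 2]
After op 5 (reverse): [2 0 7 9 6 13 4 8 10 5 11 12 1 3]
After op 6 (out_shuffle): [2 8 0 10 7 5 9 11 6 12 13 1 4 3]
After op 7 (reverse): [3 4 1 13 12 6 11 9 5 7 10 0 8 2]
After op 8 (out_shuffle): [3 9 4 5 1 7 13 10 12 0 6 8 11 2]
Position 1: card 9.

Answer: 9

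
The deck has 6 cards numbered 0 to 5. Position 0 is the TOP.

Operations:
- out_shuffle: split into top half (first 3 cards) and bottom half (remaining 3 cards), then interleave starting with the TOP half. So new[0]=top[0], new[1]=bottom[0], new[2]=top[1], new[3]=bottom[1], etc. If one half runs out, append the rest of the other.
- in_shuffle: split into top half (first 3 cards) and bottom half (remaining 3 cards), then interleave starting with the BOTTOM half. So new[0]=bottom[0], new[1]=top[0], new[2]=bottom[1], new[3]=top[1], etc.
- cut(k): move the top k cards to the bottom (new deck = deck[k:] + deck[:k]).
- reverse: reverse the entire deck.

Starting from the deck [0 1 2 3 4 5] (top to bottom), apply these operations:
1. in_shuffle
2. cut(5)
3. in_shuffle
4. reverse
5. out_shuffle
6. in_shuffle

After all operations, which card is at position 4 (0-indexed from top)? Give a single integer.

After op 1 (in_shuffle): [3 0 4 1 5 2]
After op 2 (cut(5)): [2 3 0 4 1 5]
After op 3 (in_shuffle): [4 2 1 3 5 0]
After op 4 (reverse): [0 5 3 1 2 4]
After op 5 (out_shuffle): [0 1 5 2 3 4]
After op 6 (in_shuffle): [2 0 3 1 4 5]
Position 4: card 4.

Answer: 4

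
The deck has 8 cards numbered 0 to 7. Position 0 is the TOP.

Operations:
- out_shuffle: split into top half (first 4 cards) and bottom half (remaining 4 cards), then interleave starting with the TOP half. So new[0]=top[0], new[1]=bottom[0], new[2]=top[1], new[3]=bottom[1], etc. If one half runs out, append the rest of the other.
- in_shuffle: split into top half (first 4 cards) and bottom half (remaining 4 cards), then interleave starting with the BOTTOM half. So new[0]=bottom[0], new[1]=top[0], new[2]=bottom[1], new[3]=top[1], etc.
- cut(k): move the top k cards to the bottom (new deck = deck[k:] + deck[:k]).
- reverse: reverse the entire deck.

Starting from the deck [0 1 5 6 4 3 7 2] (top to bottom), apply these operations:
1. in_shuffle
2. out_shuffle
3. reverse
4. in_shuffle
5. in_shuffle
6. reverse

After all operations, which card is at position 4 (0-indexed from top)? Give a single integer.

Answer: 6

Derivation:
After op 1 (in_shuffle): [4 0 3 1 7 5 2 6]
After op 2 (out_shuffle): [4 7 0 5 3 2 1 6]
After op 3 (reverse): [6 1 2 3 5 0 7 4]
After op 4 (in_shuffle): [5 6 0 1 7 2 4 3]
After op 5 (in_shuffle): [7 5 2 6 4 0 3 1]
After op 6 (reverse): [1 3 0 4 6 2 5 7]
Position 4: card 6.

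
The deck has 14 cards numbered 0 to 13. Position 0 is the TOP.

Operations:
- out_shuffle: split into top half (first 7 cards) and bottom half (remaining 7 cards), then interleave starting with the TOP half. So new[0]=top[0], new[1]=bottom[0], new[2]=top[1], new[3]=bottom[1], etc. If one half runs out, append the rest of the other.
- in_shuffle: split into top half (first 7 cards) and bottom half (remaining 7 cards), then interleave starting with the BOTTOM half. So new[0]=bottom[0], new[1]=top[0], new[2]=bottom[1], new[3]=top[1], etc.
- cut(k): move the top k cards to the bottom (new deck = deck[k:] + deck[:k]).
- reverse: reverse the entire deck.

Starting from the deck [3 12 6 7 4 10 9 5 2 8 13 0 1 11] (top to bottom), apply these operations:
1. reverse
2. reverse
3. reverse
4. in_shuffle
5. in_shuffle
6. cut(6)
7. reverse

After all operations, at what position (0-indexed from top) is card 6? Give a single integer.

After op 1 (reverse): [11 1 0 13 8 2 5 9 10 4 7 6 12 3]
After op 2 (reverse): [3 12 6 7 4 10 9 5 2 8 13 0 1 11]
After op 3 (reverse): [11 1 0 13 8 2 5 9 10 4 7 6 12 3]
After op 4 (in_shuffle): [9 11 10 1 4 0 7 13 6 8 12 2 3 5]
After op 5 (in_shuffle): [13 9 6 11 8 10 12 1 2 4 3 0 5 7]
After op 6 (cut(6)): [12 1 2 4 3 0 5 7 13 9 6 11 8 10]
After op 7 (reverse): [10 8 11 6 9 13 7 5 0 3 4 2 1 12]
Card 6 is at position 3.

Answer: 3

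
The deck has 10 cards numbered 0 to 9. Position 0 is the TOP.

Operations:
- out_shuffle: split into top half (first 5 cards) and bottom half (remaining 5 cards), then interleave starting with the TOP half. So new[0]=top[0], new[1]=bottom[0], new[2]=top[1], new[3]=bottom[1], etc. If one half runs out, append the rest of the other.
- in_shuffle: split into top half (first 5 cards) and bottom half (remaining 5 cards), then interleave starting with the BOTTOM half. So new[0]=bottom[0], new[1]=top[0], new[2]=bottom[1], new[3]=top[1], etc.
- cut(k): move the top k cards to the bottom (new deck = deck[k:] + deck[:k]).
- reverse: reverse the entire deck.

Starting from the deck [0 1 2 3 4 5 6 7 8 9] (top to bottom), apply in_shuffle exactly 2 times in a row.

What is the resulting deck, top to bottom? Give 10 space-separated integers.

Answer: 2 5 8 0 3 6 9 1 4 7

Derivation:
After op 1 (in_shuffle): [5 0 6 1 7 2 8 3 9 4]
After op 2 (in_shuffle): [2 5 8 0 3 6 9 1 4 7]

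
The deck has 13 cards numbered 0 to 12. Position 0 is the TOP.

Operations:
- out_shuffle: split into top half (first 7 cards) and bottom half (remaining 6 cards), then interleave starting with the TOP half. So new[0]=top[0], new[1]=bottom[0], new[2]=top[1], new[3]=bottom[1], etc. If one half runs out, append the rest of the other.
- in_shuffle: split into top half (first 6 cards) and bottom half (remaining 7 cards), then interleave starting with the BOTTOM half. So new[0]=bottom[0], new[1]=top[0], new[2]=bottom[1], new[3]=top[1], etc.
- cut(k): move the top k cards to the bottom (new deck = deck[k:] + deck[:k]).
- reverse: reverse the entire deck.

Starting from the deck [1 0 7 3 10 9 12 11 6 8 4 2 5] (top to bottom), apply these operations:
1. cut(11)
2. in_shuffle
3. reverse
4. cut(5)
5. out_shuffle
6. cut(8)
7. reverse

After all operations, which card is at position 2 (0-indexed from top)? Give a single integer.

Answer: 3

Derivation:
After op 1 (cut(11)): [2 5 1 0 7 3 10 9 12 11 6 8 4]
After op 2 (in_shuffle): [10 2 9 5 12 1 11 0 6 7 8 3 4]
After op 3 (reverse): [4 3 8 7 6 0 11 1 12 5 9 2 10]
After op 4 (cut(5)): [0 11 1 12 5 9 2 10 4 3 8 7 6]
After op 5 (out_shuffle): [0 10 11 4 1 3 12 8 5 7 9 6 2]
After op 6 (cut(8)): [5 7 9 6 2 0 10 11 4 1 3 12 8]
After op 7 (reverse): [8 12 3 1 4 11 10 0 2 6 9 7 5]
Position 2: card 3.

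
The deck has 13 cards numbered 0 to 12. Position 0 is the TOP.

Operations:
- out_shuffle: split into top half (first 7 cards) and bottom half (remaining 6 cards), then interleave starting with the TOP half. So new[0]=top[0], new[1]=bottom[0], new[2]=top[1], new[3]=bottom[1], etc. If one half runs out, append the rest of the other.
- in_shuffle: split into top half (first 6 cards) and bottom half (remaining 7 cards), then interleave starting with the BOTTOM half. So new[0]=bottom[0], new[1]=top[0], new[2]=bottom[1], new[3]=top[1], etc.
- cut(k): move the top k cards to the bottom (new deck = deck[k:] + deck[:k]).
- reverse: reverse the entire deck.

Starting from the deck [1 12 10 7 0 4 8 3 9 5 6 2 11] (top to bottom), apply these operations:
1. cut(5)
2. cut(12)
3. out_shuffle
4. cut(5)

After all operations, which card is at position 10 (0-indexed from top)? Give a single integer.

Answer: 4

Derivation:
After op 1 (cut(5)): [4 8 3 9 5 6 2 11 1 12 10 7 0]
After op 2 (cut(12)): [0 4 8 3 9 5 6 2 11 1 12 10 7]
After op 3 (out_shuffle): [0 2 4 11 8 1 3 12 9 10 5 7 6]
After op 4 (cut(5)): [1 3 12 9 10 5 7 6 0 2 4 11 8]
Position 10: card 4.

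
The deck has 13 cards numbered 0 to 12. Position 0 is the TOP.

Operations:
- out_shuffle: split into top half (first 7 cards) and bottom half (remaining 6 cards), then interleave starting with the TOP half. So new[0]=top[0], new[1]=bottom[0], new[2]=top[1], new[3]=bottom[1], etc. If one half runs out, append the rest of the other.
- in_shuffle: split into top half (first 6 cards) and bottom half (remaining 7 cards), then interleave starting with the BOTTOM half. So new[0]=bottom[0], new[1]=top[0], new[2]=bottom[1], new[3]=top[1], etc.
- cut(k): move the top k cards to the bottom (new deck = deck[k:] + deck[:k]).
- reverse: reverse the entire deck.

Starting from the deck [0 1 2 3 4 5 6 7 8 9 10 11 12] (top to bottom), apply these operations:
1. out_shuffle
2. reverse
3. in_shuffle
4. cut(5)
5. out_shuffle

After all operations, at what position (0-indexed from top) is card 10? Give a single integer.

After op 1 (out_shuffle): [0 7 1 8 2 9 3 10 4 11 5 12 6]
After op 2 (reverse): [6 12 5 11 4 10 3 9 2 8 1 7 0]
After op 3 (in_shuffle): [3 6 9 12 2 5 8 11 1 4 7 10 0]
After op 4 (cut(5)): [5 8 11 1 4 7 10 0 3 6 9 12 2]
After op 5 (out_shuffle): [5 0 8 3 11 6 1 9 4 12 7 2 10]
Card 10 is at position 12.

Answer: 12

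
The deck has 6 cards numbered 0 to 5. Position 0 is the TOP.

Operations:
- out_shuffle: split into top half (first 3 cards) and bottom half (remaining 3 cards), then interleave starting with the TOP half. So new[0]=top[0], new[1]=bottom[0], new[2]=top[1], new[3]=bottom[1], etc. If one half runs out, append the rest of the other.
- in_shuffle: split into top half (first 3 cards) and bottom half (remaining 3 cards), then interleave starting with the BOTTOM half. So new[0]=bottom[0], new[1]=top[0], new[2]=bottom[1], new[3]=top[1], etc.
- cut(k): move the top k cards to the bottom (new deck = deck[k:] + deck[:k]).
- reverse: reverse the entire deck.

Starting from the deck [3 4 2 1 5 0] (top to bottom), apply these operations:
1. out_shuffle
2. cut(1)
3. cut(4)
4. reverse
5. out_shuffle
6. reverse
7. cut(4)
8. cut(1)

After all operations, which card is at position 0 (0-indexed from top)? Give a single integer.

After op 1 (out_shuffle): [3 1 4 5 2 0]
After op 2 (cut(1)): [1 4 5 2 0 3]
After op 3 (cut(4)): [0 3 1 4 5 2]
After op 4 (reverse): [2 5 4 1 3 0]
After op 5 (out_shuffle): [2 1 5 3 4 0]
After op 6 (reverse): [0 4 3 5 1 2]
After op 7 (cut(4)): [1 2 0 4 3 5]
After op 8 (cut(1)): [2 0 4 3 5 1]
Position 0: card 2.

Answer: 2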